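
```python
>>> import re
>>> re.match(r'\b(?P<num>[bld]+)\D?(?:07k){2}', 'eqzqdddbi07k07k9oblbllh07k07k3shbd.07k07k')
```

This matches a word boundary (`\b`, zero-width); then one or more of one of [bld] (captured as 'num'); then optionally a non-digit, then the literal '07k' repeated 2 times.
`match` is anchored at position 0; if the pattern doesn't fit there, it returns None.
Here the pattern fails at index 0, so the call returns None.

None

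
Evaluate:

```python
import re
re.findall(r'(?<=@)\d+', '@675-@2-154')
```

['675', '2']

The positive lookaround only admits positions where the adjacent text matches; those characters stay outside the span.
Since nothing is captured, `findall` lists the 2 matched substrings directly.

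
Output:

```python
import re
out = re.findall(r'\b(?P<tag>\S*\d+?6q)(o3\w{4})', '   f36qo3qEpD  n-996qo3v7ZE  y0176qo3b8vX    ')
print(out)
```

Pattern: a word boundary (`\b`, zero-width); then zero or more of a non-whitespace character, then one or more of a digit (lazy), then the literal '6q' (captured as 'tag'); then the literal 'o3', then exactly 4 of a word character (captured).
Multiple groups make `findall` return tuples — one 2-tuple for each match.

[('f36q', 'o3qEpD'), ('n-996q', 'o3v7ZE'), ('y0176q', 'o3b8vX')]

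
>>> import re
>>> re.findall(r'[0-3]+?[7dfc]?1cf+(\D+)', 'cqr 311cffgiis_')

['giis_']

This matches one or more of a character in [0-3] (lazy); then optionally one of [7dfc], then the literal '1c', then one or more of a literal 'f'; then one or more of a non-digit (captured).
Walking the string: at [4:15] match '311cffgiis_', group 1 = 'giis_'.
Because there's exactly one group, `findall` drops the full match and keeps group 1 from the one hit.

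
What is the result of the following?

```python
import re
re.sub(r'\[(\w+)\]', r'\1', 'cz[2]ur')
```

'cz2ur'

`\1` in the replacement pulls in group 1's text for each match.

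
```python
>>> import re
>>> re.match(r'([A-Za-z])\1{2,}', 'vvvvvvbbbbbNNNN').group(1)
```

A backreference is literal: `\1` must see the identical characters the first group matched.
`re.match` only tries the pattern at the start of the string.
The match spans [0:6] → 'vvvvvv'.
Captured: group 1 = 'v'.

'v'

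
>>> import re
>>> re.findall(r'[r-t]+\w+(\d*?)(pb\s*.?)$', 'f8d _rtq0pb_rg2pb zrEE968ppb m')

This matches one or more of a character in [r-t]; then one or more of a word character; then zero or more of a digit (lazy) (captured); then the literal 'pb', then zero or more of whitespace, then optionally any character (captured); then anchored at the end.
Scanning left to right: at [19:30] match 'rEE968ppb m', groups = ('', 'pb m').
`findall` packs the 2 group values into a tuple for every match.

[('', 'pb m')]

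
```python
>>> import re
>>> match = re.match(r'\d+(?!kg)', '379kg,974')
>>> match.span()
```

`re.match` only tries the pattern at the start of the string.
The match spans [0:2] → '37'.

(0, 2)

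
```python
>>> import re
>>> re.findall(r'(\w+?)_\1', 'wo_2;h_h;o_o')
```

['h', 'o']

`\1` is not a pattern — it's the concrete string captured by group 1, re-applied verbatim.
Because there's exactly one group, `findall` drops the full match and keeps group 1 from each hit.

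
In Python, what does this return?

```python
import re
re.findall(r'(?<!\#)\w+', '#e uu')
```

Because the assertion is negative and zero-width, positions next to the forbidden text are skipped.
Matches: at [3:5] → 'uu'.
`findall` yields the raw match text (1 of them) because the pattern has no groups.

['uu']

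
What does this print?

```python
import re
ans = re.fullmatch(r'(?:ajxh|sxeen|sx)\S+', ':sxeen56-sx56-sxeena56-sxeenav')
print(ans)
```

None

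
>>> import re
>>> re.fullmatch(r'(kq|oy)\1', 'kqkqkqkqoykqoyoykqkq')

None

`re.fullmatch` is like wrapping the pattern in `^…$` (in single-line mode).
Here there's no way to consume every character, so the call returns None.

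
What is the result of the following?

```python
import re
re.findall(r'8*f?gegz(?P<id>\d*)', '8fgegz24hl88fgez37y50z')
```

['24']

`findall` collects group 1 from the one match (1 total).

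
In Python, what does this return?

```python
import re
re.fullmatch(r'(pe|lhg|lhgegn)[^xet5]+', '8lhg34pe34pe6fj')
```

None

`re.fullmatch` is like wrapping the pattern in `^…$` (in single-line mode).
Here the pattern can't cover the whole string, so the call returns None.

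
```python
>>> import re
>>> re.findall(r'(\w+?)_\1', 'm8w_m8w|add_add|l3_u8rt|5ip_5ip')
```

`\1` is not a pattern — it's the concrete string captured by group 1, re-applied verbatim.
Matches: at [0:7] match 'm8w_m8w', group 1 = 'm8w'; at [8:15] match 'add_add', group 1 = 'add'; at [24:31] match '5ip_5ip', group 1 = '5ip'.
Because there's exactly one group, `findall` drops the full match and keeps group 1 from each hit.

['m8w', 'add', '5ip']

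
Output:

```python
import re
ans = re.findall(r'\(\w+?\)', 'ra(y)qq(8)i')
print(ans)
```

['(y)', '(8)']

Scanning left to right: at [2:5] → '(y)'; at [7:10] → '(8)'.
No capturing groups, so `findall` returns the 2 full match strings.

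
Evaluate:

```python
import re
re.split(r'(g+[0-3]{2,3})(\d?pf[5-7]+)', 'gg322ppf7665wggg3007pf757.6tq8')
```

['gg322ppf7665w', 'ggg300', '7pf757', '.6tq8']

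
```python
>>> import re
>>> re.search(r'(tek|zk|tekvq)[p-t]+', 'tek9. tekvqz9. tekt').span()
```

(15, 19)

Unlike `match`, `search` isn't anchored — it looks for the pattern anywhere in the string.
The match spans [15:19] → 'tekt'.
Captured: group 1 = 'tek'.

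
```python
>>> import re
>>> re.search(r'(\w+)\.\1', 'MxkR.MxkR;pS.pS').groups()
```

('MxkR',)

The match spans [0:9] → 'MxkR.MxkR'.
Captured: group 1 = 'MxkR'.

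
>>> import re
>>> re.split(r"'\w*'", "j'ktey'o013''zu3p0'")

['j', 'o013', "zu3p0'"]

Matches to split on: at [1:7] → "'ktey'"; at [11:13] → "''".
Each match becomes a cut point; 3 segments remain.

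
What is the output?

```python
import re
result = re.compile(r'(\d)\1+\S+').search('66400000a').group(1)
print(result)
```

6

The match spans [0:9] → '66400000a'.
Captured: group 1 = '6'.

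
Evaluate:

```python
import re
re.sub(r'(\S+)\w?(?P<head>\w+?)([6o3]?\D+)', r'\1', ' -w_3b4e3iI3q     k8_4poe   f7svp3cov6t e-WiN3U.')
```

The pattern matches one or more of a non-whitespace character (captured); then optionally a word character; then one or more of a word character (lazy) (captured as 'head'); then optionally one of [6o3], then one or more of a non-digit (captured).
Matches: at [1:19] → '-w_3b4e3iI3q     k'; at [19:29] → '8_4poe   f'; at [29:45] → '7svp3cov6t e-WiN'; at [45:48] → '3U.'.
The replacement refers to a captured group, so each match is rewritten using its own captured text.

' -w_3b4e3iI38_4po7svp3cov63'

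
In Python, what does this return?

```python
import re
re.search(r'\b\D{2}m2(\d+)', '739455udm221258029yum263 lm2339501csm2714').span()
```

The match spans [24:34] → ' lm2339501'.

(24, 34)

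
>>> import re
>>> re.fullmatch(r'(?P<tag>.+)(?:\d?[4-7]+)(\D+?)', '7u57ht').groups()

('7u5', 'ht')

The match spans [0:6] → '7u57ht'.
Captured: group 1 = '7u5', group 2 = 'ht'.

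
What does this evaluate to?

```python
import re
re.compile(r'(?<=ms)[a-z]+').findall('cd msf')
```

Because the assertion is zero-width, the text it checks is not consumed and won't appear in the result.
Scanning left to right: at [5:6] → 'f'.
With no groups in the pattern, `findall` gives back each whole match — 1 here.

['f']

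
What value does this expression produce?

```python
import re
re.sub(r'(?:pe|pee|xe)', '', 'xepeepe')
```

'e'

The regex engine tests alternatives in the order written; an earlier branch that matches wins even if a later one would match more.
Each match is replaced by ''.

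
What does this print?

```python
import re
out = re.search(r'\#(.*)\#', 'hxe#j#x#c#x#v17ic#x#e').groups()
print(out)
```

('j#x#c#x#v17ic#x',)

Unlike `match`, `search` isn't anchored — it looks for the pattern anywhere in the string.
The match spans [3:20] → '#j#x#c#x#v17ic#x#'.
Captured: group 1 = 'j#x#c#x#v17ic#x'.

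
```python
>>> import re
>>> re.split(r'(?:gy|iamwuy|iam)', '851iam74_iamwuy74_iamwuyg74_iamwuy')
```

Alternation isn't longest-match — the leftmost alternative that fits at this position is chosen.
Each match becomes a cut point; 5 segments remain.

['851', '74_', '74_', 'g74_', '']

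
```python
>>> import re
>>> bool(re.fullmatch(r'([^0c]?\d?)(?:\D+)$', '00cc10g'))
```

False

`re.fullmatch` is like wrapping the pattern in `^…$` (in single-line mode).
Here there's no way to consume every character, so the call returns None, and `bool(None)` is False.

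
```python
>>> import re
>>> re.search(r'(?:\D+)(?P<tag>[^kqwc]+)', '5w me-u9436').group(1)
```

The match spans [1:11] → 'w me-u9436'.
Captured: group 1 = '9436'.

'9436'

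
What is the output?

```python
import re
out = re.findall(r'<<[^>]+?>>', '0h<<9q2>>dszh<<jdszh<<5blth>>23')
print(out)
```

['<<9q2>>', '<<jdszh<<5blth>>']

Matches: at [2:9] → '<<9q2>>'; at [13:29] → '<<jdszh<<5blth>>'.
Since nothing is captured, `findall` lists the 2 matched substrings directly.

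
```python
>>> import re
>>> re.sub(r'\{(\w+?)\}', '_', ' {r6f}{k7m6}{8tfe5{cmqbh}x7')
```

Matches: at [1:6] → '{r6f}'; at [6:12] → '{k7m6}'; at [18:25] → '{cmqbh}'.
Every occurrence is swapped for '_'.

' __{8tfe5_x7'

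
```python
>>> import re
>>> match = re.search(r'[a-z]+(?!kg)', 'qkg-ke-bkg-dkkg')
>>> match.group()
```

'qkg'

A negative assertion filters positions out without eating any characters.
`search` walks the string left to right and returns the first match it finds.
The match spans [0:3] → 'qkg'.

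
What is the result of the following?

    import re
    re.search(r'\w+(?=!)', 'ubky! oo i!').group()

'ubky'

The positive lookaround only admits positions where the adjacent text matches; those characters stay outside the span.
`re.search` tries every starting position until one works.
The match spans [0:4] → 'ubky'.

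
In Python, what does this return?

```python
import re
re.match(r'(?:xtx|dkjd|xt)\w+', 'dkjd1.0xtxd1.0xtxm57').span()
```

(0, 5)

With `match`, the pattern is implicitly anchored at the beginning.
The match spans [0:5] → 'dkjd1'.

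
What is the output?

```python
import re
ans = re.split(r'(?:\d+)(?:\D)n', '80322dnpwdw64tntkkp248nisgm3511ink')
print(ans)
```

['', 'pwdw', 'tkkp248nisgm', 'k']

This matches one or more of a digit (non-capturing group); then a non-digit (non-capturing group); then a literal 'n'.
`split` removes every match and returns the 4 fragments in between.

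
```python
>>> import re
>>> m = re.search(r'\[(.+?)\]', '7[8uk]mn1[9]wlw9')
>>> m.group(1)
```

'8uk'

`search` walks the string left to right and returns the first match it finds.
The match spans [1:6] → '[8uk]'.
Captured: group 1 = '8uk'.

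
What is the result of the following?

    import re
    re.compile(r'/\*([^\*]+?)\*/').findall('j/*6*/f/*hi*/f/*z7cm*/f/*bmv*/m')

One capturing group, so `findall` returns just the captured substring from each match — 4 in all.

['6', 'hi', 'z7cm', 'bmv']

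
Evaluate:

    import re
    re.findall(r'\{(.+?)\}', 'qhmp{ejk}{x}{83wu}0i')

Scanning left to right: at [4:9] match '{ejk}', group 1 = 'ejk'; at [9:12] match '{x}', group 1 = 'x'; at [12:18] match '{83wu}', group 1 = '83wu'.
With a single group, `findall` returns only what that group captured — 3 items.

['ejk', 'x', '83wu']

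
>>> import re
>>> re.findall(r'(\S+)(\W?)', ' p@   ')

[('p@', ' ')]

This matches one or more of a non-whitespace character (captured); then optionally a non-word character (captured).
Matches: at [1:4] match 'p@ ', groups = ('p@', ' ').
With 2 capturing groups, `findall` returns a 2-tuple per match.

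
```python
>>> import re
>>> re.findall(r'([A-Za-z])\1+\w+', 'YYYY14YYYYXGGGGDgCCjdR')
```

The backreference `\1` re-matches whatever the first group consumed, character for character.
One capturing group, so `findall` returns just the captured substring from the one match — 1 in all.

['Y']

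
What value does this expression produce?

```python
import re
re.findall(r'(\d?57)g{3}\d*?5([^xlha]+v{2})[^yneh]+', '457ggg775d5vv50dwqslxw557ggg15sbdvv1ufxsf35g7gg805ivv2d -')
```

The pattern matches optionally a digit, then the literal '57' (captured); then exactly 3 of the literal 'g', then zero or more of a digit (lazy); then a literal '5'; then one or more of any character except [xlha], then exactly 2 of a literal 'v' (captured); then one or more of any character except [yneh].
Scanning left to right: at [0:57] match '457ggg775d5vv50dwqslxw557ggg15sbdvv1ufxsf35g7gg805ivv2d -', groups = ('457', 'd5vv').
`findall` packs the 2 group values into a tuple for every match.

[('457', 'd5vv')]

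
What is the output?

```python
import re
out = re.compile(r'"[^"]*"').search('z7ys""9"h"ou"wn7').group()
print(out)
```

The match spans [4:6] → '""'.

""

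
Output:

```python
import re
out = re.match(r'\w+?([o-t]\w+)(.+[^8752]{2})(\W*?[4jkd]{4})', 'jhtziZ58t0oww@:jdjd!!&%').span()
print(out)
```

`re.match` only tries the pattern at the start of the string.
The match spans [0:19] → 'jhtziZ58t0oww@:jdjd'.

(0, 19)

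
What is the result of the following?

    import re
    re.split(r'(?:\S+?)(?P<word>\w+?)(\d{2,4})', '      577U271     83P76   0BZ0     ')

['      ', '77U', '271', '     ', '3P', '76', '   0BZ0     ']

Lazy quantifiers expand one character at a time until the remainder of the pattern can match.
The group in the pattern means `split` returns the separators' captures alongside the pieces.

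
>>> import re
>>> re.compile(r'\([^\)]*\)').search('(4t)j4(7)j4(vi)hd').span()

(0, 4)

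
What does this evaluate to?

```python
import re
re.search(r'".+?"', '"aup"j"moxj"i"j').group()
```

'"aup"'

Lazy quantifiers expand one character at a time until the remainder of the pattern can match.
`re.search` tries every starting position until one works.
The match spans [0:5] → '"aup"'.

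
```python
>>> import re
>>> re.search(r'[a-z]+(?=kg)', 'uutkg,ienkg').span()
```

(0, 3)

Because the assertion is zero-width, the text it checks is not consumed and won't appear in the result.
`search` walks the string left to right and returns the first match it finds.
The match spans [0:3] → 'uut'.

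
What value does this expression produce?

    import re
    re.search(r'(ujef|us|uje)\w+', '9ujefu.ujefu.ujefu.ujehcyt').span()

The match spans [1:6] → 'ujefu'.

(1, 6)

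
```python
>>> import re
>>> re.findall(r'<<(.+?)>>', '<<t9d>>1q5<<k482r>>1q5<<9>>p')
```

['t9d', 'k482r', '9']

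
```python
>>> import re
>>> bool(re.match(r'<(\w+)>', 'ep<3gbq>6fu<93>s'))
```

False

With `match`, the pattern is implicitly anchored at the beginning.
Here the string doesn't start with a match, so the call returns None, and `bool(None)` is False.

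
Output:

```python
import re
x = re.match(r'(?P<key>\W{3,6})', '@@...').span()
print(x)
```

(0, 5)

With `match`, the pattern is implicitly anchored at the beginning.
The match spans [0:5] → '@@...'.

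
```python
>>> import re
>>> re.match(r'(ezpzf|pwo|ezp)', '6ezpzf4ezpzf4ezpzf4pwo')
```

None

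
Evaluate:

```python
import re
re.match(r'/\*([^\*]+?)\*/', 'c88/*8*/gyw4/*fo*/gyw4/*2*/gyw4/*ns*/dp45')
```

None

With `match`, the pattern is implicitly anchored at the beginning.
Here the string doesn't start with a match, so the call returns None.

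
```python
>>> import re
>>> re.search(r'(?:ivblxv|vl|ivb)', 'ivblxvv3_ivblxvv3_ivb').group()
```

Branches in `(...|...)` are attempted left-to-right; the first branch that allows the whole pattern to succeed is taken.
`search` walks the string left to right and returns the first match it finds.
The match spans [0:6] → 'ivblxv'.

'ivblxv'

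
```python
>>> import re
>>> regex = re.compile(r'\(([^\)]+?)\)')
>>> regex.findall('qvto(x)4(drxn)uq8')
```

['x', 'drxn']

Scanning left to right: at [4:7] match '(x)', group 1 = 'x'; at [8:14] match '(drxn)', group 1 = 'drxn'.
`findall` collects group 1 from each match (2 total).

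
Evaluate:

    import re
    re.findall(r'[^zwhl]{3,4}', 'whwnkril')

['nkri']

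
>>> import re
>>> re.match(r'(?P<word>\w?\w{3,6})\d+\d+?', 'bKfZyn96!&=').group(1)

Pattern: optionally a word character, then 3 to 6 of a word character (captured as 'word'); then one or more of a digit; then one or more of a digit (lazy).
`re.match` only tries the pattern at the start of the string.
The match spans [0:8] → 'bKfZyn96'.
Captured: group 1 = 'bKfZyn'.

'bKfZyn'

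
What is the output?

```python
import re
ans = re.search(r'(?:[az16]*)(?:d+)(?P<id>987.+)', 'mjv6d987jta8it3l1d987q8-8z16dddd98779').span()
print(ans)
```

(3, 37)

This matches zero or more of one of [az16] (non-capturing group); then one or more of a literal 'd' (non-capturing group); then the literal '987', then one or more of any character (captured as 'id').
`search` walks the string left to right and returns the first match it finds.
The match spans [3:37] → '6d987jta8it3l1d987q8-8z16dddd98779'.
Captured: group 1 = '987jta8it3l1d987q8-8z16dddd98779'.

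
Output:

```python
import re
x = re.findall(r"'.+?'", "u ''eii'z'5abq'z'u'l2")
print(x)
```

["''eii'", "'5abq'", "'u'"]

A non-greedy quantifier consumes as few characters as it can — just enough that the remainder of the pattern still matches from where it stops; whatever follows it matches normally.
Walking the string: at [2:8] → "''eii'"; at [9:15] → "'5abq'"; at [16:19] → "'u'".
`findall` yields the raw match text (3 of them) because the pattern has no groups.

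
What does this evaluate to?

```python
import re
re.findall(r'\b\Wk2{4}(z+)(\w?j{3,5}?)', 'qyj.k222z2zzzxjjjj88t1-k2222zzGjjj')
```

[('zz', 'Gjjj')]

The pattern matches a word boundary (`\b`, zero-width); then a non-word character, then a literal 'k', then exactly 4 of the literal '2'; then one or more of a literal 'z' (captured); then optionally a word character, then 3 to 5 of a literal 'j' (lazy) (captured).
Walking the string: at [22:34] match '-k2222zzGjjj', groups = ('zz', 'Gjjj').
2 groups means the one result is a tuple of 2 captured strings — 1 here.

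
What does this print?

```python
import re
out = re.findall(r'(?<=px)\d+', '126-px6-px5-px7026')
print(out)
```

['6', '5', '7026']

The positive lookaround only admits positions where the adjacent text matches; those characters stay outside the span.
Matches: at [6:7] → '6'; at [10:11] → '5'; at [14:18] → '7026'.
With no groups in the pattern, `findall` gives back each whole match — 3 here.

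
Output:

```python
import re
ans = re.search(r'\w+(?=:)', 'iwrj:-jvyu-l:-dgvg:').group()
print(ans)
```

iwrj

The lookaround is zero-width — it requires the adjacent text to match without consuming it, so the asserted text isn't part of the match.
The match spans [0:4] → 'iwrj'.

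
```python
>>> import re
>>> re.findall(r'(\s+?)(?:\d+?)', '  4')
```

['  ']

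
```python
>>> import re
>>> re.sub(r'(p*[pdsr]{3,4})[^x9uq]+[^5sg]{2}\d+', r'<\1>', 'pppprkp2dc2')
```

Each match is replaced using the text its own group 1 captured.

'<ppppr>'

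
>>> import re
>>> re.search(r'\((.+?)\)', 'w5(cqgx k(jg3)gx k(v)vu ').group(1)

'cqgx k(jg3'

The `?` after the quantifier makes it lazy — it takes as little as possible before letting the rest of the pattern try.
`search` walks the string left to right and returns the first match it finds.
The match spans [2:14] → '(cqgx k(jg3)'.
Captured: group 1 = 'cqgx k(jg3'.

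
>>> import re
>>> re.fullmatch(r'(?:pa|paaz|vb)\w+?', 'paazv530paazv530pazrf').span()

`re.fullmatch` requires the pattern to consume the entire string.
The match spans [0:21] → 'paazv530paazv530pazrf'.

(0, 21)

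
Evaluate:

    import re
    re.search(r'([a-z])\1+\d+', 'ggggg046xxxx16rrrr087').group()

`\1` is not a pattern — it's the concrete string captured by group 1, re-applied verbatim.
The match spans [0:8] → 'ggggg046'.

'ggggg046'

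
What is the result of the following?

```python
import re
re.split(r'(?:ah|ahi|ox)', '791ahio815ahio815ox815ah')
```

Branches in `(...|...)` are attempted left-to-right; the first branch that allows the whole pattern to succeed is taken.
Splitting on the pattern gives 5 pieces.

['791', 'io815', 'io815', '815', '']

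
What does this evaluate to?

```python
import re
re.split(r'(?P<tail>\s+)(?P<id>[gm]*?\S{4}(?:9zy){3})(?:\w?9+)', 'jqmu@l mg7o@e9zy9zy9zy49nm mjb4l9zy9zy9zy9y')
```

['jqmu@l', ' ', 'mg7o@e9zy9zy9zy', 'nm', ' ', 'mjb4l9zy9zy9zy', 'y']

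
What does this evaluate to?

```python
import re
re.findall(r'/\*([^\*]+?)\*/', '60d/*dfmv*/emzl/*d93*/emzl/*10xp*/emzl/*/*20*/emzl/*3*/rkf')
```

Matches: at [3:11] match '/*dfmv*/', group 1 = 'dfmv'; at [15:22] match '/*d93*/', group 1 = 'd93'; at [26:34] match '/*10xp*/', group 1 = '10xp'; at [40:46] match '/*20*/', group 1 = '20'; at [50:55] match '/*3*/', group 1 = '3'.
`findall` collects group 1 from each match (5 total).

['dfmv', 'd93', '10xp', '20', '3']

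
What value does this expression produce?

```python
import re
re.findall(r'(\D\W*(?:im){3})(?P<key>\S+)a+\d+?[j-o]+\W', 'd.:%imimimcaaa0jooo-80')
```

[('d.:%imimim', 'caa')]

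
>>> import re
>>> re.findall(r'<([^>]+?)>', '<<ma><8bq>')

['<ma', '8bq']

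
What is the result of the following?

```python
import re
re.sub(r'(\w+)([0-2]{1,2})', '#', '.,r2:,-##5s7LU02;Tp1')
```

'.,#:,-###;#'

This matches one or more of a word character (captured); then 1 to 2 of a character in [0-2] (captured).
Matches: at [2:4] → 'r2'; at [9:16] → '5s7LU02'; at [17:20] → 'Tp1'.
Each match is replaced by '#'.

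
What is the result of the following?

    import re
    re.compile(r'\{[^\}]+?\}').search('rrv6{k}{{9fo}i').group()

'{k}'

The match spans [4:7] → '{k}'.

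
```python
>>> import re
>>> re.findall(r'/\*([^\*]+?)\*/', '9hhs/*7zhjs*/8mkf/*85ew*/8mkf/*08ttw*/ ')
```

['7zhjs', '85ew', '08ttw']

One capturing group, so `findall` returns just the captured substring from each match — 3 in all.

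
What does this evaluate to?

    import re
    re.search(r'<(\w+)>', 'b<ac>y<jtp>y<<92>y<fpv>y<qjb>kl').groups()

`search` walks the string left to right and returns the first match it finds.
The match spans [1:5] → '<ac>'.
Captured: group 1 = 'ac'.

('ac',)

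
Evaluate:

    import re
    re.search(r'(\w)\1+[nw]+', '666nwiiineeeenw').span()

`\1` is not a pattern — it's the concrete string captured by group 1, re-applied verbatim.
`search` walks the string left to right and returns the first match it finds.
The match spans [0:5] → '666nw'.
Captured: group 1 = '6'.

(0, 5)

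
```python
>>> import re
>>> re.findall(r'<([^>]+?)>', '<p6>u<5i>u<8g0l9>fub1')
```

['p6', '5i', '8g0l9']

`findall` collects group 1 from each match (3 total).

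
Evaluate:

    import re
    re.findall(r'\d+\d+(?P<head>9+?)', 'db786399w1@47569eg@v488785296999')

Pattern: one or more of a digit; then one or more of a digit; then one or more of a literal '9' (lazy) (captured as 'head').
Scanning left to right: at [2:8] match '786399', group 1 = '9'; at [11:16] match '47569', group 1 = '9'; at [20:32] match '488785296999', group 1 = '9'.
With a single group, `findall` returns only what that group captured — 3 items.

['9', '9', '9']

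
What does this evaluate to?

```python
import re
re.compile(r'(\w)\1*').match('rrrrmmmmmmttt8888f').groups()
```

('r',)

A backreference is literal: `\1` must see the identical characters the first group matched.
`match` is anchored at position 0; if the pattern doesn't fit there, it returns None.
The match spans [0:4] → 'rrrr'.
Captured: group 1 = 'r'.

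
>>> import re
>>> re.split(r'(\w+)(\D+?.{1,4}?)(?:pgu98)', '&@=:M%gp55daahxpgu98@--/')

With a capturing group present, the delimiter's captured portion is kept in the result list.

['&@=:M%', 'gp55daa', 'hx', '@--/']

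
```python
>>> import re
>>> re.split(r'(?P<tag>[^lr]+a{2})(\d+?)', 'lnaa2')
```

['l', 'naa', '2', '']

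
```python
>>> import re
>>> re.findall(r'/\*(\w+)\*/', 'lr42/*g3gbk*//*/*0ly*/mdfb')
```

['g3gbk', '0ly']

One capturing group, so `findall` returns just the captured substring from each match — 2 in all.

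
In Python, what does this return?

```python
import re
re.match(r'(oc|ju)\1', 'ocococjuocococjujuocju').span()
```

(0, 4)

With `match`, the pattern is implicitly anchored at the beginning.
The match spans [0:4] → 'ococ'.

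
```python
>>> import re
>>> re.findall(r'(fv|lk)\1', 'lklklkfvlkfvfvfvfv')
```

['lk', 'fv', 'fv']

A backreference is literal: `\1` must see the identical characters the first group matched.
Scanning left to right: at [0:4] match 'lklk', group 1 = 'lk'; at [10:14] match 'fvfv', group 1 = 'fv'; at [14:18] match 'fvfv', group 1 = 'fv'.
`findall` collects group 1 from each match (3 total).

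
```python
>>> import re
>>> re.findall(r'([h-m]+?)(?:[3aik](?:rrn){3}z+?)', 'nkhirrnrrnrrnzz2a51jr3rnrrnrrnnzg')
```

['kh']

`findall` collects group 1 from the one match (1 total).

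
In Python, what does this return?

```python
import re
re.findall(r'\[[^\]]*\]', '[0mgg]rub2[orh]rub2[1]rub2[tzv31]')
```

Walking the string: at [0:6] → '[0mgg]'; at [10:15] → '[orh]'; at [19:22] → '[1]'; at [26:33] → '[tzv31]'.
With no groups in the pattern, `findall` gives back each whole match — 4 here.

['[0mgg]', '[orh]', '[1]', '[tzv31]']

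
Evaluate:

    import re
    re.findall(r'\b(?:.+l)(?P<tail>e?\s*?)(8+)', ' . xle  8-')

[('e  ', '8')]

Pattern: a word boundary (`\b`, zero-width); then one or more of any character, then a literal 'l' (non-capturing group); then optionally the literal 'e', then zero or more of whitespace (lazy) (captured as 'tail'); then one or more of a literal '8' (captured).
Walking the string: at [3:9] match 'xle  8', groups = ('e  ', '8').
Multiple groups make `findall` return tuples — one 2-tuple for the one match.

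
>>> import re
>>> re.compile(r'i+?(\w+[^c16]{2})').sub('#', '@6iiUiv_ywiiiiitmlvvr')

Pattern: one or more of a literal 'i' (lazy); then one or more of a word character, then exactly 2 of any character except [c16] (captured).
Matches: at [2:21] → 'iiUiv_ywiiiiitmlvvr'.
Every occurrence is swapped for '#'.

'@6#'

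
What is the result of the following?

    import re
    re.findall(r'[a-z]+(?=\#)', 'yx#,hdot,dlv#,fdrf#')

The `(?=…)`/`(?<=…)` assertion just peeks at neighbouring text; it doesn't advance the match position.
Walking the string: at [0:2] → 'yx'; at [9:12] → 'dlv'; at [14:18] → 'fdrf'.
`findall` yields the raw match text (3 of them) because the pattern has no groups.

['yx', 'dlv', 'fdrf']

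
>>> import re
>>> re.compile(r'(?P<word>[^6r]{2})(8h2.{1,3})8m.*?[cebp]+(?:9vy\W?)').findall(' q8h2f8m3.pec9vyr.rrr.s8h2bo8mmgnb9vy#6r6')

[(' q', '8h2f'), ('.s', '8h2bo')]

This matches exactly 2 of any character except [6r] (captured as 'word'); then the literal '8h2', then 1 to 3 of any character (captured); then the literal '8m', then zero or more of any character (lazy), then one or more of one of [cebp]; then the literal '9vy', then optionally a non-word character (non-capturing group).
Because the quantifier is non-greedy, it stops expanding at the earliest point where the rest of the pattern can succeed.
Scanning left to right: at [0:16] match ' q8h2f8m3.pec9vy', groups = (' q', '8h2f'); at [21:38] match '.s8h2bo8mmgnb9vy#', groups = ('.s', '8h2bo').
With 2 capturing groups, `findall` returns a 2-tuple per match.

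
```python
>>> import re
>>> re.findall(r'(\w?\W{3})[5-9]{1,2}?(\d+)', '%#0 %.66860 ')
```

[('0 %.', '6860')]

A `+?`/`*?`/`{m,n}?` starts at its minimum and grows only as far as needed for what follows to match.
Multiple groups make `findall` return tuples — one 2-tuple for the one match.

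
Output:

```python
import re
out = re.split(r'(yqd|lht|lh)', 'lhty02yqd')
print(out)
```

Branches in `(...|...)` are attempted left-to-right; the first branch that allows the whole pattern to succeed is taken.
Matches to split on: at [0:3] → 'lht'; at [6:9] → 'yqd'.
The group in the pattern means `split` returns the separators' captures alongside the pieces.

['', 'lht', 'y02', 'yqd', '']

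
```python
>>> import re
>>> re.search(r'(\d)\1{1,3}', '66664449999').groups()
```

('6',)

A backreference is literal: `\1` must see the identical characters the first group matched.
Unlike `match`, `search` isn't anchored — it looks for the pattern anywhere in the string.
The match spans [0:4] → '6666'.
Captured: group 1 = '6'.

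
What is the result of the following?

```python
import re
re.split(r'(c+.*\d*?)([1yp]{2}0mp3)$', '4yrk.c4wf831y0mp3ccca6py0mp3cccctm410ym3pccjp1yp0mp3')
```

['4yrk.', 'c4wf831y0mp3ccca6py0mp3cccctm410ym3pccjp1', 'yp0mp3', '']

The pattern matches one or more of the literal 'c', then zero or more of any character, then zero or more of a digit (lazy) (captured); then exactly 2 of one of [1yp], then the literal '0mp', then a literal '3' (captured); then anchored at the end.
Matches to split on: at [5:52] → 'c4wf831y0mp3ccca6py0mp3cccctm410ym3pccjp1yp0mp3'.
`re.split` interleaves the captured-group text with the surrounding fragments.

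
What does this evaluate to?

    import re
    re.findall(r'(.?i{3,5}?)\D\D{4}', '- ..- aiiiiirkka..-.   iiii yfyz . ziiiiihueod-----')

['aiii', ' iii', 'ziii']

This matches optionally any character, then 3 to 5 of the literal 'i' (lazy) (captured); then a non-digit, then exactly 4 of a non-digit.
Lazy quantifiers expand one character at a time until the remainder of the pattern can match.
Walking the string: at [6:15] match 'aiiiiirkk', group 1 = 'aiii'; at [22:31] match ' iiii yfy', group 1 = ' iii'; at [35:44] match 'ziiiiihue', group 1 = 'ziii'.
Because there's exactly one group, `findall` drops the full match and keeps group 1 from each hit.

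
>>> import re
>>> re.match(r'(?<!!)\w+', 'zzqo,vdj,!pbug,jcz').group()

'zzqo'

`(?!…)`/`(?<!…)` only lets a position through if the neighbouring text does NOT match; no characters are consumed.
`match` is anchored at position 0; if the pattern doesn't fit there, it returns None.
The match spans [0:4] → 'zzqo'.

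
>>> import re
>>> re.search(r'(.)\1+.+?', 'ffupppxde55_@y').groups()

('f',)

The backreference `\1` re-matches whatever the first group consumed, character for character.
`re.search` tries every starting position until one works.
The match spans [0:3] → 'ffu'.
Captured: group 1 = 'f'.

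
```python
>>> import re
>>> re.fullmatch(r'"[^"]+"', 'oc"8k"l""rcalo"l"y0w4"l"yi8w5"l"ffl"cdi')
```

None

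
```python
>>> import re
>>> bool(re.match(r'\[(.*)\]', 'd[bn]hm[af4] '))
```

False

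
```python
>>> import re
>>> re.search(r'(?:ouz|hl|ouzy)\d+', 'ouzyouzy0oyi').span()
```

(4, 9)

`re.search` scans for the first position where the pattern succeeds.
The match spans [4:9] → 'ouzy0'.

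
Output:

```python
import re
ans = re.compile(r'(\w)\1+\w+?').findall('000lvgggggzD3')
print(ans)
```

After group 1 captures some text, `\1` only succeeds where that same text appears again.
Because there's exactly one group, `findall` drops the full match and keeps group 1 from each hit.

['0', 'g']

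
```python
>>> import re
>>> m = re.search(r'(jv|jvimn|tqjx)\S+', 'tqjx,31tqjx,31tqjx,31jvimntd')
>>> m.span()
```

`search` walks the string left to right and returns the first match it finds.
The match spans [0:28] → 'tqjx,31tqjx,31tqjx,31jvimntd'.
Captured: group 1 = 'tqjx'.

(0, 28)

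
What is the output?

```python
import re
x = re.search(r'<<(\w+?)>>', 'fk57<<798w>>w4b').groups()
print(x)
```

('798w',)

The match spans [4:12] → '<<798w>>'.
Captured: group 1 = '798w'.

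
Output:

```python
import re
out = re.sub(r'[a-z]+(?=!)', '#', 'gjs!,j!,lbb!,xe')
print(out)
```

#!,#!,#!,xe

The positive lookaround only admits positions where the adjacent text matches; those characters stay outside the span.
Matches: at [0:3] → 'gjs'; at [5:6] → 'j'; at [8:11] → 'lbb'.
Each match is replaced by '#'.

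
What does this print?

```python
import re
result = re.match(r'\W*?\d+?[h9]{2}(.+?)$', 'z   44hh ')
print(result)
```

`match` is anchored at position 0; if the pattern doesn't fit there, it returns None.
Here the string doesn't start with a match, so the call returns None.

None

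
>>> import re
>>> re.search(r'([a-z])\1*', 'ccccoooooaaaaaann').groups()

The backreference `\1` re-matches whatever the first group consumed, character for character.
`re.search` tries every starting position until one works.
The match spans [0:4] → 'cccc'.
Captured: group 1 = 'c'.

('c',)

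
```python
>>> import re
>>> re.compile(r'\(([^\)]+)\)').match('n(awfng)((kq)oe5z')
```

None

With `match`, the pattern is implicitly anchored at the beginning.
Here position 0 doesn't satisfy it, so the call returns None.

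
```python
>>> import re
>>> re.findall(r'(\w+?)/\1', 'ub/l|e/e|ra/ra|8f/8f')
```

`\1` has to match the exact text group 1 already captured.
Matches: at [5:8] match 'e/e', group 1 = 'e'; at [9:14] match 'ra/ra', group 1 = 'ra'; at [15:20] match '8f/8f', group 1 = '8f'.
One capturing group, so `findall` returns just the captured substring from each match — 3 in all.

['e', 'ra', '8f']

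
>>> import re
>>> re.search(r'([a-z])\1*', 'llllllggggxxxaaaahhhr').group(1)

'l'

The backreference `\1` re-matches whatever the first group consumed, character for character.
Unlike `match`, `search` isn't anchored — it looks for the pattern anywhere in the string.
The match spans [0:6] → 'llllll'.
Captured: group 1 = 'l'.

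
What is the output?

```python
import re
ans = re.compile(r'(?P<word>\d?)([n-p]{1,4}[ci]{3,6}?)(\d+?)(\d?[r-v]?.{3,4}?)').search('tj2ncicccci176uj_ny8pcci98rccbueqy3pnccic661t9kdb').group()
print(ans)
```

With the lazy modifier that quantifier settles for the fewest repetitions that let the rest of the pattern succeed (the atoms after it are unaffected and can still be greedy).
The match spans [19:30] → '8pcci98rccb'.

8pcci98rccb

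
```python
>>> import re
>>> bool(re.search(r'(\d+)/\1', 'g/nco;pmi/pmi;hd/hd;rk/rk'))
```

False

A backreference is literal: `\1` must see the identical characters the first group matched.
Here nothing in the string fits, so the call returns None, and `bool(None)` is False.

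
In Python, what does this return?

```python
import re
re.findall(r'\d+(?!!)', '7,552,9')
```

['7', '552', '9']

The negative lookahead/lookbehind blocks any match where the forbidden context is present.
Scanning left to right: at [0:1] → '7'; at [2:5] → '552'; at [6:7] → '9'.
With no groups in the pattern, `findall` gives back each whole match — 3 here.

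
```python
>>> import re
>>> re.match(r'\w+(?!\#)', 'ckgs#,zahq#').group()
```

'ckg'

`re.match` won't scan ahead — the pattern has to work from the very first character.
The match spans [0:3] → 'ckg'.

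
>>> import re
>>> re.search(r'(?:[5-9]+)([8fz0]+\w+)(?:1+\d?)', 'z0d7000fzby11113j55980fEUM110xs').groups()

('000fzby11113j55980fEUM1',)

The match spans [3:29] → '7000fzby11113j55980fEUM110'.
Captured: group 1 = '000fzby11113j55980fEUM1'.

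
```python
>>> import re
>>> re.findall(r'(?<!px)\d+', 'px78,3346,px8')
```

['8', '3346']

The negative lookaround is zero-width — it rules out positions where the adjacent text would match, without consuming anything.
Since nothing is captured, `findall` lists the 2 matched substrings directly.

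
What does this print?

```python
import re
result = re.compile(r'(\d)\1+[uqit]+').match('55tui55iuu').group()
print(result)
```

55tui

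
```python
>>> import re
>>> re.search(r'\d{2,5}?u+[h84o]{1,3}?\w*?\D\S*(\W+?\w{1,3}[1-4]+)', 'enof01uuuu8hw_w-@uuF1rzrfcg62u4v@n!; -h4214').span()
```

(4, 43)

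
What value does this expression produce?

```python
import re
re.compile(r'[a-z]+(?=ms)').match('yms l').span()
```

(0, 1)

Lookahead/lookbehind check context without consuming it, so the matched span excludes the asserted characters.
`re.match` only tries the pattern at the start of the string.
The match spans [0:1] → 'y'.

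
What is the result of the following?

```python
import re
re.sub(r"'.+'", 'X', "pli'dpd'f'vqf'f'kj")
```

'pliXkj'

Matches: at [3:16] → "'dpd'f'vqf'f'".
`sub` substitutes 'X' at each match site.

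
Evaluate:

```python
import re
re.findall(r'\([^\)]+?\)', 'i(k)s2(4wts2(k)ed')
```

['(k)', '(4wts2(k)']

`findall` yields the raw match text (2 of them) because the pattern has no groups.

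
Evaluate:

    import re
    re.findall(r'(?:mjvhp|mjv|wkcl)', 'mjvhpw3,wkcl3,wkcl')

['mjvhp', 'wkcl', 'wkcl']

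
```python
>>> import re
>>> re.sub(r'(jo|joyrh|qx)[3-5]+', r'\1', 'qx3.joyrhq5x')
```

The replacement refers to a captured group, so each match is rewritten using its own captured text.

'qx.joyrhq5x'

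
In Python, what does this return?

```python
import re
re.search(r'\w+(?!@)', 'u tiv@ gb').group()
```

Because the assertion is negative and zero-width, positions next to the forbidden text are skipped.
`search` walks the string left to right and returns the first match it finds.
The match spans [0:1] → 'u'.

'u'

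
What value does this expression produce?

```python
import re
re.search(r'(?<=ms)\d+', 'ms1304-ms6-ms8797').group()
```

Because the assertion is zero-width, the text it checks is not consumed and won't appear in the result.
`re.search` scans for the first position where the pattern succeeds.
The match spans [2:6] → '1304'.

'1304'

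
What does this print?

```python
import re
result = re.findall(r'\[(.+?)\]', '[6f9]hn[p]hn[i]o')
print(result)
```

['6f9', 'p', 'i']

Because the quantifier is non-greedy, it stops expanding at the earliest point where the rest of the pattern can succeed.
Walking the string: at [0:5] match '[6f9]', group 1 = '6f9'; at [7:10] match '[p]', group 1 = 'p'; at [12:15] match '[i]', group 1 = 'i'.
`findall` collects group 1 from each match (3 total).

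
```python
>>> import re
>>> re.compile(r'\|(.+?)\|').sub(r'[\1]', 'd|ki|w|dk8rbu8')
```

'd[ki]w|dk8rbu8'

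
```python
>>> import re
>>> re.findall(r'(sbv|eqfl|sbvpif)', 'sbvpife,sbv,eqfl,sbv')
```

['sbv', 'sbv', 'eqfl', 'sbv']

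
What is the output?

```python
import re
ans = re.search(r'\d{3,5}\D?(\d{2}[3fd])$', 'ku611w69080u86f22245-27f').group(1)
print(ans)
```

27f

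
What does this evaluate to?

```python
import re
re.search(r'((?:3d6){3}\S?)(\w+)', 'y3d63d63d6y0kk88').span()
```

This matches the literal '3d6' repeated 3 times, then optionally a non-whitespace character (captured); then one or more of a word character (captured).
`re.search` scans for the first position where the pattern succeeds.
The match spans [1:16] → '3d63d63d6y0kk88'.
Captured: group 1 = '3d63d63d6y', group 2 = '0kk88'.

(1, 16)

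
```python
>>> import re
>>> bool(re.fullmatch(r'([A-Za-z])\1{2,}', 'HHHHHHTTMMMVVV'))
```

The backreference `\1` re-matches whatever the first group consumed, character for character.
`re.fullmatch` requires the pattern to consume the entire string.
Here there's no way to consume every character, so the call returns None, and `bool(None)` is False.

False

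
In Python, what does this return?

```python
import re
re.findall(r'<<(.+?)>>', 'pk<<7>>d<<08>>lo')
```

A `+?`/`*?`/`{m,n}?` starts at its minimum and grows only as far as needed for what follows to match.
Scanning left to right: at [2:7] match '<<7>>', group 1 = '7'; at [8:14] match '<<08>>', group 1 = '08'.
Because there's exactly one group, `findall` drops the full match and keeps group 1 from each hit.

['7', '08']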